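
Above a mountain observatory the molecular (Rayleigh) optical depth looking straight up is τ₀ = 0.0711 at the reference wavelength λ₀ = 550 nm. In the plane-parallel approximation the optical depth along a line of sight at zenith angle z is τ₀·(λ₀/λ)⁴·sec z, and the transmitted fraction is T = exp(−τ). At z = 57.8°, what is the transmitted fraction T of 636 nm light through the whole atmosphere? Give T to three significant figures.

0.928

sec 57.8° = 1.8766.
τ = 0.0711 × (550/636)⁴ × 1.8766 = 0.0711 × 0.5593 × 1.8766 = 0.0746.
T = exp(−0.0746) = 0.9281.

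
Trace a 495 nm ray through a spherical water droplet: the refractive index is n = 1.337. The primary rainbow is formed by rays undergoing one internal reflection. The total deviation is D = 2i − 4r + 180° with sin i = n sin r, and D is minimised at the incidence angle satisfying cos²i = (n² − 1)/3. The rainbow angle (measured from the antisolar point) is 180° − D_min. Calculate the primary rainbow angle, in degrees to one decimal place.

cos²i = (1.78757 − 1)/3 = 0.26252; i = arccos(0.51237) = 59.178°.
sin r = sin 59.178°/1.337 = 0.64231; r = 39.964°.
D_min = 2·59.178° − 4·39.964° + 180° = 138.500°.
Rainbow angle = 180° − D_min = 41.500°.

41.5°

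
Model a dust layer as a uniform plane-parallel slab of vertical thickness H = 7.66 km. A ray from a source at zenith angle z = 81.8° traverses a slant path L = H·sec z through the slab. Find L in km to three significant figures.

53.7 km

sec z = 1/cos 81.8° = 7.0112.
L = 7.66 × 7.0112 = 53.706 km.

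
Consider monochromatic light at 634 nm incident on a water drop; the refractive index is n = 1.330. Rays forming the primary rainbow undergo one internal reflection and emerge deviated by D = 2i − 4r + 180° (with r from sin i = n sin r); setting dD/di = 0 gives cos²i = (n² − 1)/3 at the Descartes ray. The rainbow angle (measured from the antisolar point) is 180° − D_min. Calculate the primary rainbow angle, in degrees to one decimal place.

cos²i = (1.76890 − 1)/3 = 0.25630; i = arccos(0.50626) = 59.585°.
sin r = sin 59.585°/1.330 = 0.64841; r = 40.422°.
D_min = 2·59.585° − 4·40.422° + 180° = 137.484°.
Rainbow angle = 180° − D_min = 42.516°.

42.5°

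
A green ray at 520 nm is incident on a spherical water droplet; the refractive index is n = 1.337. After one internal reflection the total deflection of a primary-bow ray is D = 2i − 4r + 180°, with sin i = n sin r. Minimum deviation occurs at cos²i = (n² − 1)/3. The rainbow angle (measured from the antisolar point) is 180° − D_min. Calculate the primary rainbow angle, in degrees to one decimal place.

cos²i = (1.78757 − 1)/3 = 0.26252; i = arccos(0.51237) = 59.178°.
sin r = sin 59.178°/1.337 = 0.64231; r = 39.964°.
D_min = 2·59.178° − 4·39.964° + 180° = 138.500°.
Rainbow angle = 180° − D_min = 41.500°.

41.5°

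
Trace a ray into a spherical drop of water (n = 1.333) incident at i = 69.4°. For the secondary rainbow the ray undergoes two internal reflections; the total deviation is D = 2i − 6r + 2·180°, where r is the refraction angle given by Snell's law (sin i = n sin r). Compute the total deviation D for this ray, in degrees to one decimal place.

231.2°

sin r = sin 69.4° / 1.333 = 0.9361/1.333 = 0.7022; r = 44.61°.
D = 2·69.4° − 6·44.61° + 2·180° = 138.80° − 267.63° + 360° = 231.17°.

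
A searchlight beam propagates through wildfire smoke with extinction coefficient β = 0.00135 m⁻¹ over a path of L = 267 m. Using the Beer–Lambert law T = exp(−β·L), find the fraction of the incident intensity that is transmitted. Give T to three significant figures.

0.697

τ = β·L = 0.00135 × 267 = 0.3604.
T = exp(−0.3604) = 0.6974.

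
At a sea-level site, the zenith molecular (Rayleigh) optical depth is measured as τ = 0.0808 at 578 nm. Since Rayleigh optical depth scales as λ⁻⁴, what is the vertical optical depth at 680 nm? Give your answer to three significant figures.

0.0422

τ(680 nm) = τ(578 nm) × (578/680)⁴ = 0.0808 × (0.8500)⁴ = 0.0808 × 0.5220 = 0.0422.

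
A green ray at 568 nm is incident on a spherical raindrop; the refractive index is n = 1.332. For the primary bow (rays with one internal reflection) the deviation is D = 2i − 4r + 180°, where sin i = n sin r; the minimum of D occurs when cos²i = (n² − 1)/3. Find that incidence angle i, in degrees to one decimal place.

cos²i = (1.332² − 1)/3 = (1.77422 − 1)/3 = 0.25807.
cos i = 0.50801, so i = 59.469°.

59.5°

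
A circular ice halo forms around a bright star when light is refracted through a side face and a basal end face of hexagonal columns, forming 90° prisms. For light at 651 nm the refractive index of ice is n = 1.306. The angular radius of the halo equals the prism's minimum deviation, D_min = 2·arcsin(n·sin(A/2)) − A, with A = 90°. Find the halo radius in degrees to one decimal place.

n·sin(A/2) = 1.306 × sin 45° = 1.306 × 0.7071 = 0.9235.
D_min = 2·arcsin(0.9235) − 90° = 2 × 67.440° − 90° = 44.881°.

44.9°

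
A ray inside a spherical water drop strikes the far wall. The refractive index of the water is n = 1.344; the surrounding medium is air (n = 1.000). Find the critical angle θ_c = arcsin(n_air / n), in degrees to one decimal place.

48.1°

sin θ_c = n_air / n = 1.000 / 1.344 = 0.7440.
θ_c = arcsin(0.7440) = 48.08°.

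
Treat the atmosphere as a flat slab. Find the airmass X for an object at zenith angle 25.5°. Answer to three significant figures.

X = sec z = 1/cos 25.5° = 1/0.9026 = 1.1079.

1.11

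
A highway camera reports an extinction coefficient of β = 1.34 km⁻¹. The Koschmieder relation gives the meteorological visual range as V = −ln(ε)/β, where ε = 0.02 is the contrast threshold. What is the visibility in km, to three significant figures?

V = −ln(0.02) / 1.34 = 3.912 / 1.34 = 2.9194 km.

2.92 km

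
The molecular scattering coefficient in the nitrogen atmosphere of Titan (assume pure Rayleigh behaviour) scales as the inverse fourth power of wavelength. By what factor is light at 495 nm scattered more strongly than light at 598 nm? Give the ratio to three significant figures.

2.13

Rayleigh scattering ∝ λ⁻⁴, so the ratio of coefficients is the inverse fourth power of the wavelength ratio.
σ(495)/σ(598) = (598/495)⁴ = (1.2081)⁴ = 2.13.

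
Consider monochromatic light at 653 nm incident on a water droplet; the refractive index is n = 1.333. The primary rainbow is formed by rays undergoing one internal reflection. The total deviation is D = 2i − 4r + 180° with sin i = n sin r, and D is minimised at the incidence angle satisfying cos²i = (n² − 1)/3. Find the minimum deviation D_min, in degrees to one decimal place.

137.9°

cos²i = (1.77689 − 1)/3 = 0.25896; i = arccos(0.50888) = 59.410°.
sin r = sin 59.410°/1.333 = 0.64579; r = 40.225°.
D_min = 2·59.410° − 4·40.225° + 180° = 137.922°.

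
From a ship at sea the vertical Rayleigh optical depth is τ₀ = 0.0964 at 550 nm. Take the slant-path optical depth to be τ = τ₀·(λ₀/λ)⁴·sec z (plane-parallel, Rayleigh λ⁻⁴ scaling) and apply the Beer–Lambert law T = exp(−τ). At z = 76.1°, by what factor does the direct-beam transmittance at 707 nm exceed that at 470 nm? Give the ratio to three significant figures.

1.83

Airmass: sec 76.1° = 4.1627.
τ(707 nm) = 0.0964 × (550/707)⁴ × 4.1627 = 0.0964 × 0.3662 × 4.1627 = 0.1470.
τ(470 nm) = 0.0964 × (550/470)⁴ × 4.1627 = 0.0964 × 1.8753 × 4.1627 = 0.7525.
T(707)/T(470) = exp(τ_B − τ_A) = exp(0.6055) = 1.8322.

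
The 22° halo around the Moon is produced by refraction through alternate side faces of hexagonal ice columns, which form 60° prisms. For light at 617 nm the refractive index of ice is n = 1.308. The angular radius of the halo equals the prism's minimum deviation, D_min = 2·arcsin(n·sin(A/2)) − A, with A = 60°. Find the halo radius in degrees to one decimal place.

21.7°

n·sin(A/2) = 1.308 × sin 30° = 1.308 × 0.5000 = 0.6540.
D_min = 2·arcsin(0.6540) − 60° = 2 × 40.844° − 60° = 21.688°.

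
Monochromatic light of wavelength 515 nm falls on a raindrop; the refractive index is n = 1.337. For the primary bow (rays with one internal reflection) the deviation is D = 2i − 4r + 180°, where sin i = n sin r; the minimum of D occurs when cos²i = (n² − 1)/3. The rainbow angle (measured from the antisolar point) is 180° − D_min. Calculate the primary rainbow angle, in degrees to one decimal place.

cos²i = (1.78757 − 1)/3 = 0.26252; i = arccos(0.51237) = 59.178°.
sin r = sin 59.178°/1.337 = 0.64231; r = 39.964°.
D_min = 2·59.178° − 4·39.964° + 180° = 138.500°.
Rainbow angle = 180° − D_min = 41.500°.

41.5°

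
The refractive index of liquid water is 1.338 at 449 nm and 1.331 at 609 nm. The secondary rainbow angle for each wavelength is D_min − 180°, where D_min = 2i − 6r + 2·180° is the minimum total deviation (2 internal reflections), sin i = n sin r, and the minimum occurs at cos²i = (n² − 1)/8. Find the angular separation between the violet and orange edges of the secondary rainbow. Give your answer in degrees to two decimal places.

At 449 nm (n = 1.338): cos²i = 0.09878 → i = 71.682°, r = 45.195°, D_min = 232.193°, rainbow angle = 52.193°.
At 609 nm (n = 1.331): cos²i = 0.09645 → i = 71.907°, r = 45.575°, D_min = 230.365°, rainbow angle = 50.365°.
Angular width = |52.193° − 50.365°| = 1.828°.

1.83°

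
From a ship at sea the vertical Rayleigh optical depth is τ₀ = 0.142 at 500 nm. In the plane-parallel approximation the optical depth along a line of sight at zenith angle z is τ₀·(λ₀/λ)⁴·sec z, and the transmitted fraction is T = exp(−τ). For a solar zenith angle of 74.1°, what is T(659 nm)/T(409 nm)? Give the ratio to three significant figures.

2.68

Airmass: sec 74.1° = 3.6502.
τ(659 nm) = 0.142 × (500/659)⁴ × 3.6502 = 0.142 × 0.3314 × 3.6502 = 0.1718.
τ(409 nm) = 0.142 × (500/409)⁴ × 3.6502 = 0.142 × 2.2335 × 3.6502 = 1.1577.
T(659)/T(409) = exp(τ_B − τ_A) = exp(0.9859) = 2.6803.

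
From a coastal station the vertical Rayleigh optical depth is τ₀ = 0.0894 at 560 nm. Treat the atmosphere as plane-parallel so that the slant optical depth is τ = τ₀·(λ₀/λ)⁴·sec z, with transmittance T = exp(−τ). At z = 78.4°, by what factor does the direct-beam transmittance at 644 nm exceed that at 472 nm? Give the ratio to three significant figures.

Airmass: sec 78.4° = 4.9732.
τ(644 nm) = 0.0894 × (560/644)⁴ × 4.9732 = 0.0894 × 0.5718 × 4.9732 = 0.2542.
τ(472 nm) = 0.0894 × (560/472)⁴ × 4.9732 = 0.0894 × 1.9815 × 4.9732 = 0.8810.
T(644)/T(472) = exp(τ_B − τ_A) = exp(0.6268) = 1.8715.

1.87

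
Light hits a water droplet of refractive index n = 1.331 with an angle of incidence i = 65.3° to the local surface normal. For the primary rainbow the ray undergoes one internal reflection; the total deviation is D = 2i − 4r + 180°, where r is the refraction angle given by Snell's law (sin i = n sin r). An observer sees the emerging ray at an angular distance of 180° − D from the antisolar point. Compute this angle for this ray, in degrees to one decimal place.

sin r = sin 65.3° / 1.331 = 0.9085/1.331 = 0.6826; r = 43.05°.
D = 2·65.3° − 4·43.05° + 180° = 130.60° − 172.18° + 180° = 138.42°.
Angle from antisolar point = 180° − D = 41.58°.

41.6°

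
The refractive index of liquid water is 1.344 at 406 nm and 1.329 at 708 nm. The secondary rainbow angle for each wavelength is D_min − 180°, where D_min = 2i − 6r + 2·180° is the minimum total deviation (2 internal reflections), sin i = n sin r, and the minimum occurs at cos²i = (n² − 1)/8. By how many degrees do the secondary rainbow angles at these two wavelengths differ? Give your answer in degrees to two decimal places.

At 406 nm (n = 1.344): cos²i = 0.10079 → i = 71.490°, r = 44.874°, D_min = 233.733°, rainbow angle = 53.733°.
At 708 nm (n = 1.329): cos²i = 0.09578 → i = 71.972°, r = 45.685°, D_min = 229.837°, rainbow angle = 49.837°.
Angular width = |53.733° − 49.837°| = 3.896°.

3.90°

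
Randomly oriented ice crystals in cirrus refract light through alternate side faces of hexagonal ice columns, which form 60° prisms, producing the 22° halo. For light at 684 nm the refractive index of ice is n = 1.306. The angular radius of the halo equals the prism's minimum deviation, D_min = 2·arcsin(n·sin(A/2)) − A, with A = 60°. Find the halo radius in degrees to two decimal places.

n·sin(A/2) = 1.306 × sin 30° = 1.306 × 0.5000 = 0.6530.
D_min = 2·arcsin(0.6530) − 60° = 2 × 40.768° − 60° = 21.536°.

21.54°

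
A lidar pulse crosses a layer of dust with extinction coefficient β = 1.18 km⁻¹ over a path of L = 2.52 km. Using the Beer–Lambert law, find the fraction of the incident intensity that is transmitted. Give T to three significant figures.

0.0511

τ = β·L = 1.18 × 2.52 = 2.9736.
T = exp(−2.9736) = 0.0511.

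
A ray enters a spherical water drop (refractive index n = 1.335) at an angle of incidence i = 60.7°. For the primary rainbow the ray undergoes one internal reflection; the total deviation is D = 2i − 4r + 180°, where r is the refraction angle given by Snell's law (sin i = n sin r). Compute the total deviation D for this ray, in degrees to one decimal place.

138.3°

sin r = sin 60.7° / 1.335 = 0.8721/1.335 = 0.6532; r = 40.79°.
D = 2·60.7° − 4·40.79° + 180° = 121.40° − 163.14° + 180° = 138.26°.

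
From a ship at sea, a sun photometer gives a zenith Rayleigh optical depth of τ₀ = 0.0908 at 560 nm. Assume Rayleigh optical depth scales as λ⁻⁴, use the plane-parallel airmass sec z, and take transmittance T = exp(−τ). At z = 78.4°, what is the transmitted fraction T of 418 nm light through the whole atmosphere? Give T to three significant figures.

0.233

sec 78.4° = 4.9732.
τ = 0.0908 × (560/418)⁴ × 4.9732 = 0.0908 × 3.2214 × 4.9732 = 1.4547.
T = exp(−1.4547) = 0.2335.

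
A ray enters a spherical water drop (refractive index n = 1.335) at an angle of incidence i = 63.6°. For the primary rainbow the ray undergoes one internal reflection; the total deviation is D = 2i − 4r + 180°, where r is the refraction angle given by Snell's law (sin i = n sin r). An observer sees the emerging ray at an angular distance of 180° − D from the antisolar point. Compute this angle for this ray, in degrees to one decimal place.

sin r = sin 63.6° / 1.335 = 0.8957/1.335 = 0.6709; r = 42.14°.
D = 2·63.6° − 4·42.14° + 180° = 127.20° − 168.56° + 180° = 138.64°.
Angle from antisolar point = 180° − D = 41.36°.

41.4°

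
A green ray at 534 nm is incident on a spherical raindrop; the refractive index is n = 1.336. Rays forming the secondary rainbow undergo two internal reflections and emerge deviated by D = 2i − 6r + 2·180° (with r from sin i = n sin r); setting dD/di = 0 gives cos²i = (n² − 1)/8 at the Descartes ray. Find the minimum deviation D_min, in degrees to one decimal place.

231.7°

cos²i = (1.78490 − 1)/8 = 0.09811; i = arccos(0.31323) = 71.746°.
sin r = sin 71.746°/1.336 = 0.71084; r = 45.303°.
D_min = 2·71.746° − 6·45.303° + 360° = 231.674°.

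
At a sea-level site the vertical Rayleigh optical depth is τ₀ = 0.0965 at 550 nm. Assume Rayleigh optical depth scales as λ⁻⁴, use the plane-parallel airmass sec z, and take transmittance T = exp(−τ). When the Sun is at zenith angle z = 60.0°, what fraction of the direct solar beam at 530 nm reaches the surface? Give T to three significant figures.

sec 60.0° = 2.0000.
τ = 0.0965 × (550/530)⁴ × 2.0000 = 0.0965 × 1.1597 × 2.0000 = 0.2238.
T = exp(−0.2238) = 0.7995.

0.799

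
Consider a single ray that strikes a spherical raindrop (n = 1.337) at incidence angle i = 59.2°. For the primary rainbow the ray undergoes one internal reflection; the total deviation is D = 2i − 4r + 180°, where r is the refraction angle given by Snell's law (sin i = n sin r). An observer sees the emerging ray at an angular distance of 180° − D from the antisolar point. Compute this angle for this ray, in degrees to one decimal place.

41.5°

sin r = sin 59.2° / 1.337 = 0.8590/1.337 = 0.6425; r = 39.97°.
D = 2·59.2° − 4·39.97° + 180° = 118.40° − 159.90° + 180° = 138.50°.
Angle from antisolar point = 180° − D = 41.50°.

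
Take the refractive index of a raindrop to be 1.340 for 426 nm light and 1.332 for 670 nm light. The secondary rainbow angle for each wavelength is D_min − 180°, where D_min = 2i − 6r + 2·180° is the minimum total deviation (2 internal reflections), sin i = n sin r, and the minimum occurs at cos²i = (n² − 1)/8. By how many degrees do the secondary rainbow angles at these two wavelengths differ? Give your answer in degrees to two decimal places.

At 426 nm (n = 1.340): cos²i = 0.09945 → i = 71.618°, r = 45.088°, D_min = 232.709°, rainbow angle = 52.709°.
At 670 nm (n = 1.332): cos²i = 0.09678 → i = 71.875°, r = 45.520°, D_min = 230.628°, rainbow angle = 50.628°.
Angular width = |52.709° − 50.628°| = 2.080°.

2.08°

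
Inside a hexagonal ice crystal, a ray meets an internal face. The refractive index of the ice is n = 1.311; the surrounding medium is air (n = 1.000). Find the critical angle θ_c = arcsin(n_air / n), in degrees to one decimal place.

sin θ_c = n_air / n = 1.000 / 1.311 = 0.7628.
θ_c = arcsin(0.7628) = 49.71°.

49.7°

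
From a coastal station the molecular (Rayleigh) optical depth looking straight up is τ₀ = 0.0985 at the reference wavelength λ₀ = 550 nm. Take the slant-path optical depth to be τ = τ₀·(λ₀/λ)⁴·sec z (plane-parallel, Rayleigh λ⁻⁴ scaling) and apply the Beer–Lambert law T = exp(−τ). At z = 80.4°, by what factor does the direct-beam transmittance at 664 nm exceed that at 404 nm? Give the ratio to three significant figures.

5.76

Airmass: sec 80.4° = 5.9963.
τ(664 nm) = 0.0985 × (550/664)⁴ × 5.9963 = 0.0985 × 0.4707 × 5.9963 = 0.2780.
τ(404 nm) = 0.0985 × (550/404)⁴ × 5.9963 = 0.0985 × 3.4350 × 5.9963 = 2.0288.
T(664)/T(404) = exp(τ_B − τ_A) = exp(1.7508) = 5.7592.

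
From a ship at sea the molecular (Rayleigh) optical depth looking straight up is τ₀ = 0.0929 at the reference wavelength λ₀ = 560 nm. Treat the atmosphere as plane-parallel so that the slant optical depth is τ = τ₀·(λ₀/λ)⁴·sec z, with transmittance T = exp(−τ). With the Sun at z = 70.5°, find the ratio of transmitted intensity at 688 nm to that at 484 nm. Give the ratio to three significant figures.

Airmass: sec 70.5° = 2.9957.
τ(688 nm) = 0.0929 × (560/688)⁴ × 2.9957 = 0.0929 × 0.4389 × 2.9957 = 0.1222.
τ(484 nm) = 0.0929 × (560/484)⁴ × 2.9957 = 0.0929 × 1.7921 × 2.9957 = 0.4988.
T(688)/T(484) = exp(τ_B − τ_A) = exp(0.3766) = 1.4573.

1.46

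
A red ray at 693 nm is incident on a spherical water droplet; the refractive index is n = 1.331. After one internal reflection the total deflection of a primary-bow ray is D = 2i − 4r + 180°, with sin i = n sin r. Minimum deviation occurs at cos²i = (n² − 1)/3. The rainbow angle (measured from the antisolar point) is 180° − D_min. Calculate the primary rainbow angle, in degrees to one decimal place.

42.4°

cos²i = (1.77156 − 1)/3 = 0.25719; i = arccos(0.50714) = 59.527°.
sin r = sin 59.527°/1.331 = 0.64753; r = 40.356°.
D_min = 2·59.527° − 4·40.356° + 180° = 137.630°.
Rainbow angle = 180° − D_min = 42.370°.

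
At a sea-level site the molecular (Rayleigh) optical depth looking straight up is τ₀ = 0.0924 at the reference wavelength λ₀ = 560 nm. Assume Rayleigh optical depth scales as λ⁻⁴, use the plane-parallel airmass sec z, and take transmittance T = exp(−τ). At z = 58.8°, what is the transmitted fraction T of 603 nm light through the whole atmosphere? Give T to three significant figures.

sec 58.8° = 1.9304.
τ = 0.0924 × (560/603)⁴ × 1.9304 = 0.0924 × 0.7438 × 1.9304 = 0.1327.
T = exp(−0.1327) = 0.8757.

0.876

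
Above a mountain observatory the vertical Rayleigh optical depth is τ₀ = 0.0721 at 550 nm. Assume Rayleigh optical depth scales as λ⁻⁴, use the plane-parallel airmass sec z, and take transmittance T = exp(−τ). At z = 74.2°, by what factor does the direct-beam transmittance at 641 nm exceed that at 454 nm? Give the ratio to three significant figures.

Airmass: sec 74.2° = 3.6727.
τ(641 nm) = 0.0721 × (550/641)⁴ × 3.6727 = 0.0721 × 0.5420 × 3.6727 = 0.1435.
τ(454 nm) = 0.0721 × (550/454)⁴ × 3.6727 = 0.0721 × 2.1539 × 3.6727 = 0.5704.
T(641)/T(454) = exp(τ_B − τ_A) = exp(0.4268) = 1.5324.

1.53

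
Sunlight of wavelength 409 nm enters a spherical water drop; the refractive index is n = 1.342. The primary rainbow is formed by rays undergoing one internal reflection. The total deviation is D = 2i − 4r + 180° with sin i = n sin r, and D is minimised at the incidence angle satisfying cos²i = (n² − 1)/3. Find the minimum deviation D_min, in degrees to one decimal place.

cos²i = (1.80096 − 1)/3 = 0.26699; i = arccos(0.51671) = 58.888°.
sin r = sin 58.888°/1.342 = 0.63797; r = 39.641°.
D_min = 2·58.888° − 4·39.641° + 180° = 139.213°.

139.2°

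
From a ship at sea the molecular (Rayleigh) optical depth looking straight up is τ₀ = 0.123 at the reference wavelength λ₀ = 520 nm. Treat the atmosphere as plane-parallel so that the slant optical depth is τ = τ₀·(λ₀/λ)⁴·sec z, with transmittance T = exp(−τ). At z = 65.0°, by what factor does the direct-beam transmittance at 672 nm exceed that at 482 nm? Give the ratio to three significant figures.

Airmass: sec 65.0° = 2.3662.
τ(672 nm) = 0.123 × (520/672)⁴ × 2.3662 = 0.123 × 0.3585 × 2.3662 = 0.1044.
τ(482 nm) = 0.123 × (520/482)⁴ × 2.3662 = 0.123 × 1.3546 × 2.3662 = 0.3943.
T(672)/T(482) = exp(τ_B − τ_A) = exp(0.2899) = 1.3363.

1.34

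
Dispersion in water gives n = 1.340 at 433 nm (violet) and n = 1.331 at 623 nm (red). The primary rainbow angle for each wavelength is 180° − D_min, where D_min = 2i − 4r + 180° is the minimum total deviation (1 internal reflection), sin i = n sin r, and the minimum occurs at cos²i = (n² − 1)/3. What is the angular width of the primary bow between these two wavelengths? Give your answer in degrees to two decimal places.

At 433 nm (n = 1.340): cos²i = 0.26520 → i = 59.004°, r = 39.770°, D_min = 138.929°, rainbow angle = 41.071°.
At 623 nm (n = 1.331): cos²i = 0.25719 → i = 59.527°, r = 40.356°, D_min = 137.630°, rainbow angle = 42.370°.
Angular width = |41.071° − 42.370°| = 1.299°.

1.30°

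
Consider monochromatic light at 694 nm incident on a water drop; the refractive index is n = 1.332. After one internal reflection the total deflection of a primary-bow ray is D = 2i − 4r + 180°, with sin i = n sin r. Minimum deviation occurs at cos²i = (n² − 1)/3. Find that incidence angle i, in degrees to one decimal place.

59.5°

cos²i = (1.332² − 1)/3 = (1.77422 − 1)/3 = 0.25807.
cos i = 0.50801, so i = 59.469°.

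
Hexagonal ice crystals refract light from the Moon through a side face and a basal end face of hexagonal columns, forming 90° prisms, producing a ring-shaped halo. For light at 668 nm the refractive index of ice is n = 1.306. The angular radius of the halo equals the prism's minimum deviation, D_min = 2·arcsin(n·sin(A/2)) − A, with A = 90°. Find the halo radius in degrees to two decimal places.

n·sin(A/2) = 1.306 × sin 45° = 1.306 × 0.7071 = 0.9235.
D_min = 2·arcsin(0.9235) − 90° = 2 × 67.440° − 90° = 44.881°.

44.88°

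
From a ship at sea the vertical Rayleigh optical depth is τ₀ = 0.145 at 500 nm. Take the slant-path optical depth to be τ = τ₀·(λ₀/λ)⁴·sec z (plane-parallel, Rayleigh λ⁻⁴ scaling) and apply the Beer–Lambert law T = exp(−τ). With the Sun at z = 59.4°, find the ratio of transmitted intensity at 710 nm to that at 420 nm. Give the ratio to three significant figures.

Airmass: sec 59.4° = 1.9645.
τ(710 nm) = 0.145 × (500/710)⁴ × 1.9645 = 0.145 × 0.2459 × 1.9645 = 0.0701.
τ(420 nm) = 0.145 × (500/420)⁴ × 1.9645 = 0.145 × 2.0086 × 1.9645 = 0.5721.
T(710)/T(420) = exp(τ_B − τ_A) = exp(0.5021) = 1.6521.

1.65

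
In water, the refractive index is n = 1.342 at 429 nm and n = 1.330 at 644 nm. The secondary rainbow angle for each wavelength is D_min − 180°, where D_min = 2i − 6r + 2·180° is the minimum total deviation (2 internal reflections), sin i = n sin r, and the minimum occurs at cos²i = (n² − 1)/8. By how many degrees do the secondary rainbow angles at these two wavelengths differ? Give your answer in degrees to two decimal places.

At 429 nm (n = 1.342): cos²i = 0.10012 → i = 71.554°, r = 44.981°, D_min = 233.222°, rainbow angle = 53.222°.
At 644 nm (n = 1.330): cos²i = 0.09611 → i = 71.940°, r = 45.630°, D_min = 230.101°, rainbow angle = 50.101°.
Angular width = |53.222° − 50.101°| = 3.121°.

3.12°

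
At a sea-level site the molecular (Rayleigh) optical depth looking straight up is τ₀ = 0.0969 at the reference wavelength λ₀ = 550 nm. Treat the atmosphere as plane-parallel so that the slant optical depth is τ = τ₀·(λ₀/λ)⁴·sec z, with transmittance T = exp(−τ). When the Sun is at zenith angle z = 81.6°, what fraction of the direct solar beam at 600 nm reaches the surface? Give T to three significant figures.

0.626

sec 81.6° = 6.8454.
τ = 0.0969 × (550/600)⁴ × 6.8454 = 0.0969 × 0.7061 × 6.8454 = 0.4683.
T = exp(−0.4683) = 0.6260.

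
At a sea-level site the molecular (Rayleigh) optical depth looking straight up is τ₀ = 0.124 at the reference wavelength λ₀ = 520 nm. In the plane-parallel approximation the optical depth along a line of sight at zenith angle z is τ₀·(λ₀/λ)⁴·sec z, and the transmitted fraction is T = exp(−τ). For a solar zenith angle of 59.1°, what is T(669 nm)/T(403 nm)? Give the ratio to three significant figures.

1.79

Airmass: sec 59.1° = 1.9473.
τ(669 nm) = 0.124 × (520/669)⁴ × 1.9473 = 0.124 × 0.3650 × 1.9473 = 0.0881.
τ(403 nm) = 0.124 × (520/403)⁴ × 1.9473 = 0.124 × 2.7720 × 1.9473 = 0.6693.
T(669)/T(403) = exp(τ_B − τ_A) = exp(0.5812) = 1.7882.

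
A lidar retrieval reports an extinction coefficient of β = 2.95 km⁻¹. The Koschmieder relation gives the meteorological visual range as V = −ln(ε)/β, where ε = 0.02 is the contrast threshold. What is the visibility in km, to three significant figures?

V = −ln(0.02) / 2.95 = 3.912 / 2.95 = 1.3261 km.

1.33 km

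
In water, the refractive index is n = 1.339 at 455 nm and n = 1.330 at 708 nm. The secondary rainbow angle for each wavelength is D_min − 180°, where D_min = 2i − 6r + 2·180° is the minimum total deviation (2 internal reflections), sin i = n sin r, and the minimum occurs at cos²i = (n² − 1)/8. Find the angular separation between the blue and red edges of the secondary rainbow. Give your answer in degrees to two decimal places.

At 455 nm (n = 1.339): cos²i = 0.09912 → i = 71.650°, r = 45.141°, D_min = 232.451°, rainbow angle = 52.451°.
At 708 nm (n = 1.330): cos²i = 0.09611 → i = 71.940°, r = 45.630°, D_min = 230.101°, rainbow angle = 50.101°.
Angular width = |52.451° − 50.101°| = 2.350°.

2.35°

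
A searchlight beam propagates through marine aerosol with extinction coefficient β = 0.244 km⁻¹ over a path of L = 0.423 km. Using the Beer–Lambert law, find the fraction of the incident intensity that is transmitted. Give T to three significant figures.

τ = β·L = 0.244 × 0.423 = 0.1032.
T = exp(−0.1032) = 0.9019.

0.902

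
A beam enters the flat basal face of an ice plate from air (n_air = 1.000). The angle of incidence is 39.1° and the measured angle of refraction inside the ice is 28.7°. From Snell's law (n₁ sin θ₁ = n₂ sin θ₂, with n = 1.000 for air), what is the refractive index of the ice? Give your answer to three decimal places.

1.313

n = sin θ_i / sin θ_r = sin 39.1° / sin 28.7° = 0.6307 / 0.4802 = 1.3133.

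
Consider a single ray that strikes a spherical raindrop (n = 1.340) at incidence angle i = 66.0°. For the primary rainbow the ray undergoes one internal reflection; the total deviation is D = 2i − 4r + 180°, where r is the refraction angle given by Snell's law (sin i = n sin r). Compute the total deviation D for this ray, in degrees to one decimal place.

sin r = sin 66.0° / 1.340 = 0.9135/1.340 = 0.6818; r = 42.98°.
D = 2·66.0° − 4·42.98° + 180° = 132.00° − 171.92° + 180° = 140.08°.

140.1°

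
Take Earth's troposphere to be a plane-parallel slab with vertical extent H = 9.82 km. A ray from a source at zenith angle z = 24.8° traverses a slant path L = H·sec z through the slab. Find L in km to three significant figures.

10.8 km

sec z = 1/cos 24.8° = 1.1016.
L = 9.82 × 1.1016 = 10.818 km.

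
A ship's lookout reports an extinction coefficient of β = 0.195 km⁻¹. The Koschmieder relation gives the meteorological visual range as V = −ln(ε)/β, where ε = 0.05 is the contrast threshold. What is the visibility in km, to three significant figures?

V = −ln(0.05) / 0.195 = 2.996 / 0.195 = 15.3627 km.

15.4 km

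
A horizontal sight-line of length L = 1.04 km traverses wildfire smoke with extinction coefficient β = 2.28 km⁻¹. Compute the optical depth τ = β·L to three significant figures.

τ = β·L = 2.28 × 1.04 = 2.3712.

2.37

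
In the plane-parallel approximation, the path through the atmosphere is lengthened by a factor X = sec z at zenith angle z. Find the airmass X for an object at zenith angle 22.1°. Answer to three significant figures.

X = sec z = 1/cos 22.1° = 1/0.9265 = 1.0793.

1.08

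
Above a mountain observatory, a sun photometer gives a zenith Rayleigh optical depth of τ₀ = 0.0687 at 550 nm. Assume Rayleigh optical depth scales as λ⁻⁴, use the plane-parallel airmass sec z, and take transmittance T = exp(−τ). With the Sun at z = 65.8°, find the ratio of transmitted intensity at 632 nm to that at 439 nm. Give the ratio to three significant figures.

Airmass: sec 65.8° = 2.4395.
τ(632 nm) = 0.0687 × (550/632)⁴ × 2.4395 = 0.0687 × 0.5736 × 2.4395 = 0.0961.
τ(439 nm) = 0.0687 × (550/439)⁴ × 2.4395 = 0.0687 × 2.4637 × 2.4395 = 0.4129.
T(632)/T(439) = exp(τ_B − τ_A) = exp(0.3168) = 1.3727.

1.37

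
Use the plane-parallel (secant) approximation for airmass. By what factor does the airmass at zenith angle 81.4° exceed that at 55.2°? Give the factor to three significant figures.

X(81.4°)/X(55.2°) = sec 81.4° / sec 55.2° = cos 55.2° / cos 81.4° = 0.5707/0.1495 = 3.8166.

3.82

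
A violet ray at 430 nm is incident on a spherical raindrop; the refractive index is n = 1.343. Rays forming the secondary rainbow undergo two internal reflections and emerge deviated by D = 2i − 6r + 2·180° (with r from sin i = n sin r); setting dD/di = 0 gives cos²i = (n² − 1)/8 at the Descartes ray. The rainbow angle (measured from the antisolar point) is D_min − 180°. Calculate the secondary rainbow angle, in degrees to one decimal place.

53.5°

cos²i = (1.80365 − 1)/8 = 0.10046; i = arccos(0.31695) = 71.522°.
sin r = sin 71.522°/1.343 = 0.70621; r = 44.928°.
D_min = 2·71.522° − 6·44.928° + 360° = 233.478°.
Rainbow angle = D_min − 180° = 53.478°.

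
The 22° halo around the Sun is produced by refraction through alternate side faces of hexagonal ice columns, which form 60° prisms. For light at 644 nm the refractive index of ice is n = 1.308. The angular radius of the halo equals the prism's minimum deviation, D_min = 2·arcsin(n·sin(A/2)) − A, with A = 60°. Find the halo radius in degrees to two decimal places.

n·sin(A/2) = 1.308 × sin 30° = 1.308 × 0.5000 = 0.6540.
D_min = 2·arcsin(0.6540) − 60° = 2 × 40.844° − 60° = 21.688°.

21.69°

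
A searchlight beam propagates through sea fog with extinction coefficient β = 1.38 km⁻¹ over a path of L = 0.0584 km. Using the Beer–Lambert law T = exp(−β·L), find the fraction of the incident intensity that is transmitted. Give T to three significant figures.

τ = β·L = 1.38 × 0.0584 = 0.0806.
T = exp(−0.0806) = 0.9226.

0.923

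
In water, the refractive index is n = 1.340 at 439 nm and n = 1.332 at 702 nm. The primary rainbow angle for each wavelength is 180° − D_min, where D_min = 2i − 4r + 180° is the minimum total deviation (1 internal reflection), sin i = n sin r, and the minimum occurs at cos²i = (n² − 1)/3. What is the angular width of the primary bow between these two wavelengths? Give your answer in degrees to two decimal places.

At 439 nm (n = 1.340): cos²i = 0.26520 → i = 59.004°, r = 39.770°, D_min = 138.929°, rainbow angle = 41.071°.
At 702 nm (n = 1.332): cos²i = 0.25807 → i = 59.469°, r = 40.290°, D_min = 137.776°, rainbow angle = 42.224°.
Angular width = |41.071° − 42.224°| = 1.153°.

1.15°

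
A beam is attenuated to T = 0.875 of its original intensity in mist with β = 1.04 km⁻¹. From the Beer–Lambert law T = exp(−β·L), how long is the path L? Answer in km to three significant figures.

Beer–Lambert: T = exp(−βL) ⇒ L = −ln(T)/β = −ln(0.875)/1.04 = 0.1335/1.04 = 0.1284 km.

0.128 km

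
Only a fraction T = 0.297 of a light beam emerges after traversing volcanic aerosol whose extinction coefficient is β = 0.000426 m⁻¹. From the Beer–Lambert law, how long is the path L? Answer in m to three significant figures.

2850 m

Beer–Lambert: T = exp(−βL) ⇒ L = −ln(T)/β = −ln(0.297)/0.000426 = 1.2140/0.000426 = 2850 m.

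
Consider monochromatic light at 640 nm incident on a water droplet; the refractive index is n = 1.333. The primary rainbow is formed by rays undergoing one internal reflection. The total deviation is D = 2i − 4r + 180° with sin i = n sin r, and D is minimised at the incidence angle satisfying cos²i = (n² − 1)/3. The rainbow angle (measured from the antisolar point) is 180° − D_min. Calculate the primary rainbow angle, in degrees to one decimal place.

cos²i = (1.77689 − 1)/3 = 0.25896; i = arccos(0.50888) = 59.410°.
sin r = sin 59.410°/1.333 = 0.64579; r = 40.225°.
D_min = 2·59.410° − 4·40.225° + 180° = 137.922°.
Rainbow angle = 180° − D_min = 42.078°.

42.1°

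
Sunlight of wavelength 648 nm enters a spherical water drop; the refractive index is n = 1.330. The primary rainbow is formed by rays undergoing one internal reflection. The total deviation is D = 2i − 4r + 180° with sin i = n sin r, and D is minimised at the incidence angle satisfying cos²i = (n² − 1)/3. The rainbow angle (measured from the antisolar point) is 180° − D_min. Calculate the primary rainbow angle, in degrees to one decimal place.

42.5°

cos²i = (1.76890 − 1)/3 = 0.25630; i = arccos(0.50626) = 59.585°.
sin r = sin 59.585°/1.330 = 0.64841; r = 40.422°.
D_min = 2·59.585° − 4·40.422° + 180° = 137.484°.
Rainbow angle = 180° − D_min = 42.516°.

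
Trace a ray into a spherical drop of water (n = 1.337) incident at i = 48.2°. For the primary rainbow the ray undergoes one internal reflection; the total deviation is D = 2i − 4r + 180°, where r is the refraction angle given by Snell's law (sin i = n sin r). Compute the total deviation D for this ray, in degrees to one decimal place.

sin r = sin 48.2° / 1.337 = 0.7455/1.337 = 0.5576; r = 33.89°.
D = 2·48.2° − 4·33.89° + 180° = 96.40° − 135.55° + 180° = 140.85°.

140.8°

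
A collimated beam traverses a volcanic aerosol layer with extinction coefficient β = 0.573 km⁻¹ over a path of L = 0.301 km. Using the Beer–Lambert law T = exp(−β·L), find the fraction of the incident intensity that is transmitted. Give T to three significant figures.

τ = β·L = 0.573 × 0.301 = 0.1725.
T = exp(−0.1725) = 0.8416.

0.842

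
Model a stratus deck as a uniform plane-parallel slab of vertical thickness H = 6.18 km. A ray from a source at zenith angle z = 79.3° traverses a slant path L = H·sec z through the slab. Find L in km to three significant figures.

sec z = 1/cos 79.3° = 5.3860.
L = 6.18 × 5.3860 = 33.285 km.

33.3 km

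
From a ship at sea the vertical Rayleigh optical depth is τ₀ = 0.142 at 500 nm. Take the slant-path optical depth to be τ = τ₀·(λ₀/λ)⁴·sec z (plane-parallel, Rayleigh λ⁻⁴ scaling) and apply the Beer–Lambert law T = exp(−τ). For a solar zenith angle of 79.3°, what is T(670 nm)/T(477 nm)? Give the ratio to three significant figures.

1.99

Airmass: sec 79.3° = 5.3860.
τ(670 nm) = 0.142 × (500/670)⁴ × 5.3860 = 0.142 × 0.3102 × 5.3860 = 0.2372.
τ(477 nm) = 0.142 × (500/477)⁴ × 5.3860 = 0.142 × 1.2073 × 5.3860 = 0.9233.
T(670)/T(477) = exp(τ_B − τ_A) = exp(0.6861) = 1.9860.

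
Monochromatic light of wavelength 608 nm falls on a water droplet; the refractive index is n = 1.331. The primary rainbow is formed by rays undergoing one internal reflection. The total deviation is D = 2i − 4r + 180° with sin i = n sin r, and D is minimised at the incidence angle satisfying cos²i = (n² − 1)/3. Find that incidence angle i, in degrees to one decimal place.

cos²i = (1.331² − 1)/3 = (1.77156 − 1)/3 = 0.25719.
cos i = 0.50714, so i = 59.527°.

59.5°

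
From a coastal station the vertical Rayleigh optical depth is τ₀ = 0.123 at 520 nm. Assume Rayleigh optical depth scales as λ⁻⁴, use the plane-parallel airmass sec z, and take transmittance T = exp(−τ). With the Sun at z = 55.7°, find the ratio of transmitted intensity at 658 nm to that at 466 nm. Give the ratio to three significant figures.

Airmass: sec 55.7° = 1.7745.
τ(658 nm) = 0.123 × (520/658)⁴ × 1.7745 = 0.123 × 0.3900 × 1.7745 = 0.0851.
τ(466 nm) = 0.123 × (520/466)⁴ × 1.7745 = 0.123 × 1.5505 × 1.7745 = 0.3384.
T(658)/T(466) = exp(τ_B − τ_A) = exp(0.2533) = 1.2883.

1.29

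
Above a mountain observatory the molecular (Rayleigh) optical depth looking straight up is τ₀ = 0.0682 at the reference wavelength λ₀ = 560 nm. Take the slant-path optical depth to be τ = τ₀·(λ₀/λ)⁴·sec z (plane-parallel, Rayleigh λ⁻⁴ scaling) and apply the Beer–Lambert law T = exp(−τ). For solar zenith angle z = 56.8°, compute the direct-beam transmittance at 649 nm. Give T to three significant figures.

0.933

sec 56.8° = 1.8263.
τ = 0.0682 × (560/649)⁴ × 1.8263 = 0.0682 × 0.5543 × 1.8263 = 0.0690.
T = exp(−0.0690) = 0.9333.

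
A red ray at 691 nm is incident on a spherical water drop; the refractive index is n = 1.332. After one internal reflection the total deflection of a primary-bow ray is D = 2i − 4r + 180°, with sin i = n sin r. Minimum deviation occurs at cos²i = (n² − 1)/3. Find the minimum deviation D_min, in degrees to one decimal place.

137.8°

cos²i = (1.77422 − 1)/3 = 0.25807; i = arccos(0.50801) = 59.469°.
sin r = sin 59.469°/1.332 = 0.64666; r = 40.290°.
D_min = 2·59.469° − 4·40.290° + 180° = 137.776°.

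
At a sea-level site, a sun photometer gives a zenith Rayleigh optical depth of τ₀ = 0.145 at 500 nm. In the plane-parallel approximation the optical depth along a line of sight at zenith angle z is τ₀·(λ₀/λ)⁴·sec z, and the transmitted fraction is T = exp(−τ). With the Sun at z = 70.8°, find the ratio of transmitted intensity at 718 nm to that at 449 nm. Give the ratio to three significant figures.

1.78

Airmass: sec 70.8° = 3.0407.
τ(718 nm) = 0.145 × (500/718)⁴ × 3.0407 = 0.145 × 0.2352 × 3.0407 = 0.1037.
τ(449 nm) = 0.145 × (500/449)⁴ × 3.0407 = 0.145 × 1.5378 × 3.0407 = 0.6780.
T(718)/T(449) = exp(τ_B − τ_A) = exp(0.5743) = 1.7759.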